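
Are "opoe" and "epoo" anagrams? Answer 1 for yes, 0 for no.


Strings: "opoe", "epoo"
Sorted first:  eoop
Sorted second: eoop
Sorted forms match => anagrams

1


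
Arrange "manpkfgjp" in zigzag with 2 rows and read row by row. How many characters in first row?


Zigzag "manpkfgjp" into 2 rows:
Placing characters:
  'm' => row 0
  'a' => row 1
  'n' => row 0
  'p' => row 1
  'k' => row 0
  'f' => row 1
  'g' => row 0
  'j' => row 1
  'p' => row 0
Rows:
  Row 0: "mnkgp"
  Row 1: "apfj"
First row length: 5

5


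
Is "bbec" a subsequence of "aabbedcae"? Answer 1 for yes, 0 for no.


Check if "bbec" is a subsequence of "aabbedcae"
Greedy scan:
  Position 0 ('a'): no match needed
  Position 1 ('a'): no match needed
  Position 2 ('b'): matches sub[0] = 'b'
  Position 3 ('b'): matches sub[1] = 'b'
  Position 4 ('e'): matches sub[2] = 'e'
  Position 5 ('d'): no match needed
  Position 6 ('c'): matches sub[3] = 'c'
  Position 7 ('a'): no match needed
  Position 8 ('e'): no match needed
All 4 characters matched => is a subsequence

1


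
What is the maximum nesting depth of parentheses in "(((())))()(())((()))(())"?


Input: "(((())))()(())((()))(())"
Tracking depth:
  Position 0 '(': depth becomes 1
  Position 1 '(': depth becomes 2
  Position 2 '(': depth becomes 3
  Position 3 '(': depth becomes 4
  Position 4 ')': depth becomes 3
  Position 5 ')': depth becomes 2
  Position 6 ')': depth becomes 1
  Position 7 ')': depth becomes 0
  Position 8 '(': depth becomes 1
  Position 9 ')': depth becomes 0
  Position 10 '(': depth becomes 1
  Position 11 '(': depth becomes 2
  Position 12 ')': depth becomes 1
  Position 13 ')': depth becomes 0
  Position 14 '(': depth becomes 1
  Position 15 '(': depth becomes 2
  Position 16 '(': depth becomes 3
  Position 17 ')': depth becomes 2
  Position 18 ')': depth becomes 1
  Position 19 ')': depth becomes 0
  Position 20 '(': depth becomes 1
  Position 21 '(': depth becomes 2
  Position 22 ')': depth becomes 1
  Position 23 ')': depth becomes 0
Maximum depth reached: 4

4


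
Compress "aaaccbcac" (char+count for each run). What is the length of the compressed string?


Input: aaaccbcac
Runs:
  'a' x 3 => "a3"
  'c' x 2 => "c2"
  'b' x 1 => "b1"
  'c' x 1 => "c1"
  'a' x 1 => "a1"
  'c' x 1 => "c1"
Compressed: "a3c2b1c1a1c1"
Compressed length: 12

12


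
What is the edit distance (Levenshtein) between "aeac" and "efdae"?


Computing edit distance: "aeac" -> "efdae"
DP table:
           e    f    d    a    e
      0    1    2    3    4    5
  a   1    1    2    3    3    4
  e   2    1    2    3    4    3
  a   3    2    2    3    3    4
  c   4    3    3    3    4    4
Edit distance = dp[4][5] = 4

4


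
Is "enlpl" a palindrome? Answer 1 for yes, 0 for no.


Input: enlpl
Reversed: lplne
  Compare pos 0 ('e') with pos 4 ('l'): MISMATCH
  Compare pos 1 ('n') with pos 3 ('p'): MISMATCH
Result: not a palindrome

0


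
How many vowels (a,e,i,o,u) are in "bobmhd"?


Input: bobmhd
Checking each character:
  'b' at position 0: consonant
  'o' at position 1: vowel (running total: 1)
  'b' at position 2: consonant
  'm' at position 3: consonant
  'h' at position 4: consonant
  'd' at position 5: consonant
Total vowels: 1

1


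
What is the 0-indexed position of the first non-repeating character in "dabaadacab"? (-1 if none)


Input: dabaadacab
Character frequencies:
  'a': 5
  'b': 2
  'c': 1
  'd': 2
Scanning left to right for freq == 1:
  Position 0 ('d'): freq=2, skip
  Position 1 ('a'): freq=5, skip
  Position 2 ('b'): freq=2, skip
  Position 3 ('a'): freq=5, skip
  Position 4 ('a'): freq=5, skip
  Position 5 ('d'): freq=2, skip
  Position 6 ('a'): freq=5, skip
  Position 7 ('c'): unique! => answer = 7

7


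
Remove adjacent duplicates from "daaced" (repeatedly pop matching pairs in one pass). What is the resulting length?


Input: daaced
Stack-based adjacent duplicate removal:
  Read 'd': push. Stack: d
  Read 'a': push. Stack: da
  Read 'a': matches stack top 'a' => pop. Stack: d
  Read 'c': push. Stack: dc
  Read 'e': push. Stack: dce
  Read 'd': push. Stack: dced
Final stack: "dced" (length 4)

4


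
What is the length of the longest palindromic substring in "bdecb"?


Input: "bdecb"
Checking substrings for palindromes:
  No multi-char palindromic substrings found
Longest palindromic substring: "b" with length 1

1


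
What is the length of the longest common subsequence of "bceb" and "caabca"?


LCS of "bceb" and "caabca"
DP table:
           c    a    a    b    c    a
      0    0    0    0    0    0    0
  b   0    0    0    0    1    1    1
  c   0    1    1    1    1    2    2
  e   0    1    1    1    1    2    2
  b   0    1    1    1    2    2    2
LCS length = dp[4][6] = 2

2


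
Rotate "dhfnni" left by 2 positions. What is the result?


Input: "dhfnni", rotate left by 2
First 2 characters: "dh"
Remaining characters: "fnni"
Concatenate remaining + first: "fnni" + "dh" = "fnnidh"

fnnidh


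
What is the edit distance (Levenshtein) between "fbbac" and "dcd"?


Computing edit distance: "fbbac" -> "dcd"
DP table:
           d    c    d
      0    1    2    3
  f   1    1    2    3
  b   2    2    2    3
  b   3    3    3    3
  a   4    4    4    4
  c   5    5    4    5
Edit distance = dp[5][3] = 5

5


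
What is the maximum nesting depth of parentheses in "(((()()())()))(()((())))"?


Input: "(((()()())()))(()((())))"
Tracking depth:
  Position 0 '(': depth becomes 1
  Position 1 '(': depth becomes 2
  Position 2 '(': depth becomes 3
  Position 3 '(': depth becomes 4
  Position 4 ')': depth becomes 3
  Position 5 '(': depth becomes 4
  Position 6 ')': depth becomes 3
  Position 7 '(': depth becomes 4
  Position 8 ')': depth becomes 3
  Position 9 ')': depth becomes 2
  Position 10 '(': depth becomes 3
  Position 11 ')': depth becomes 2
  Position 12 ')': depth becomes 1
  Position 13 ')': depth becomes 0
  Position 14 '(': depth becomes 1
  Position 15 '(': depth becomes 2
  Position 16 ')': depth becomes 1
  Position 17 '(': depth becomes 2
  Position 18 '(': depth becomes 3
  Position 19 '(': depth becomes 4
  Position 20 ')': depth becomes 3
  Position 21 ')': depth becomes 2
  Position 22 ')': depth becomes 1
  Position 23 ')': depth becomes 0
Maximum depth reached: 4

4


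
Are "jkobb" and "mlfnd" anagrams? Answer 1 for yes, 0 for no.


Strings: "jkobb", "mlfnd"
Sorted first:  bbjko
Sorted second: dflmn
Differ at position 0: 'b' vs 'd' => not anagrams

0


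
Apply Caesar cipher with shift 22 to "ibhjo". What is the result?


Caesar cipher: shift "ibhjo" by 22
  'i' (pos 8) + 22 = pos 4 = 'e'
  'b' (pos 1) + 22 = pos 23 = 'x'
  'h' (pos 7) + 22 = pos 3 = 'd'
  'j' (pos 9) + 22 = pos 5 = 'f'
  'o' (pos 14) + 22 = pos 10 = 'k'
Result: exdfk

exdfk


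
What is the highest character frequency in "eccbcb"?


Input: eccbcb
Character counts:
  'b': 2
  'c': 3
  'e': 1
Maximum frequency: 3

3


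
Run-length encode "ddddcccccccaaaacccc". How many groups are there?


Input: ddddcccccccaaaacccc
Scanning for consecutive runs:
  Group 1: 'd' x 4 (positions 0-3)
  Group 2: 'c' x 7 (positions 4-10)
  Group 3: 'a' x 4 (positions 11-14)
  Group 4: 'c' x 4 (positions 15-18)
Total groups: 4

4


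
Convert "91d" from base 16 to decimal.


Input: "91d" in base 16
Positional expansion:
  Digit '9' (value 9) x 16^2 = 2304
  Digit '1' (value 1) x 16^1 = 16
  Digit 'd' (value 13) x 16^0 = 13
Sum = 2333

2333


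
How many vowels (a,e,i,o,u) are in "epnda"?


Input: epnda
Checking each character:
  'e' at position 0: vowel (running total: 1)
  'p' at position 1: consonant
  'n' at position 2: consonant
  'd' at position 3: consonant
  'a' at position 4: vowel (running total: 2)
Total vowels: 2

2


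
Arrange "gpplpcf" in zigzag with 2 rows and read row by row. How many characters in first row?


Zigzag "gpplpcf" into 2 rows:
Placing characters:
  'g' => row 0
  'p' => row 1
  'p' => row 0
  'l' => row 1
  'p' => row 0
  'c' => row 1
  'f' => row 0
Rows:
  Row 0: "gppf"
  Row 1: "plc"
First row length: 4

4


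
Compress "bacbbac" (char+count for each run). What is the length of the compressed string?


Input: bacbbac
Runs:
  'b' x 1 => "b1"
  'a' x 1 => "a1"
  'c' x 1 => "c1"
  'b' x 2 => "b2"
  'a' x 1 => "a1"
  'c' x 1 => "c1"
Compressed: "b1a1c1b2a1c1"
Compressed length: 12

12


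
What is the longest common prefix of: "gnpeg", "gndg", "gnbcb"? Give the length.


Words: gnpeg, gndg, gnbcb
  Position 0: all 'g' => match
  Position 1: all 'n' => match
  Position 2: ('p', 'd', 'b') => mismatch, stop
LCP = "gn" (length 2)

2


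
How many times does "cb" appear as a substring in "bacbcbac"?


Searching for "cb" in "bacbcbac"
Scanning each position:
  Position 0: "ba" => no
  Position 1: "ac" => no
  Position 2: "cb" => MATCH
  Position 3: "bc" => no
  Position 4: "cb" => MATCH
  Position 5: "ba" => no
  Position 6: "ac" => no
Total occurrences: 2

2


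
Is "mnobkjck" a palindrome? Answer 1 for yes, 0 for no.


Input: mnobkjck
Reversed: kcjkbonm
  Compare pos 0 ('m') with pos 7 ('k'): MISMATCH
  Compare pos 1 ('n') with pos 6 ('c'): MISMATCH
  Compare pos 2 ('o') with pos 5 ('j'): MISMATCH
  Compare pos 3 ('b') with pos 4 ('k'): MISMATCH
Result: not a palindrome

0


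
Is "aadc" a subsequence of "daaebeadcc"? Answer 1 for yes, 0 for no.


Check if "aadc" is a subsequence of "daaebeadcc"
Greedy scan:
  Position 0 ('d'): no match needed
  Position 1 ('a'): matches sub[0] = 'a'
  Position 2 ('a'): matches sub[1] = 'a'
  Position 3 ('e'): no match needed
  Position 4 ('b'): no match needed
  Position 5 ('e'): no match needed
  Position 6 ('a'): no match needed
  Position 7 ('d'): matches sub[2] = 'd'
  Position 8 ('c'): matches sub[3] = 'c'
  Position 9 ('c'): no match needed
All 4 characters matched => is a subsequence

1


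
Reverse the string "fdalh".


Input: fdalh
Reading characters right to left:
  Position 4: 'h'
  Position 3: 'l'
  Position 2: 'a'
  Position 1: 'd'
  Position 0: 'f'
Reversed: hladf

hladf


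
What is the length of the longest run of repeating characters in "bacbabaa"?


Input: "bacbabaa"
Scanning for longest run:
  Position 1 ('a'): new char, reset run to 1
  Position 2 ('c'): new char, reset run to 1
  Position 3 ('b'): new char, reset run to 1
  Position 4 ('a'): new char, reset run to 1
  Position 5 ('b'): new char, reset run to 1
  Position 6 ('a'): new char, reset run to 1
  Position 7 ('a'): continues run of 'a', length=2
Longest run: 'a' with length 2

2


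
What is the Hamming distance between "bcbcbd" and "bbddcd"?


Comparing "bcbcbd" and "bbddcd" position by position:
  Position 0: 'b' vs 'b' => same
  Position 1: 'c' vs 'b' => differ
  Position 2: 'b' vs 'd' => differ
  Position 3: 'c' vs 'd' => differ
  Position 4: 'b' vs 'c' => differ
  Position 5: 'd' vs 'd' => same
Total differences (Hamming distance): 4

4


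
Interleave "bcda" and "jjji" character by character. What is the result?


Interleaving "bcda" and "jjji":
  Position 0: 'b' from first, 'j' from second => "bj"
  Position 1: 'c' from first, 'j' from second => "cj"
  Position 2: 'd' from first, 'j' from second => "dj"
  Position 3: 'a' from first, 'i' from second => "ai"
Result: bjcjdjai

bjcjdjai


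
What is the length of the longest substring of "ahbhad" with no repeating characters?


Input: "ahbhad"
Sliding window (track last position of each char):
  Position 0 ('a'): window [0,0] length 1 -- new best
  Position 1 ('h'): window [0,1] length 2 -- new best
  Position 2 ('b'): window [0,2] length 3 -- new best
  Position 3 ('h'): repeat (last at 1), move window start to 2
  Position 3 ('h'): window [2,3] length 2
  Position 4 ('a'): window [2,4] length 3
  Position 5 ('d'): window [2,5] length 4 -- new best
Longest substring with no repeats: "bhad" with length 4

4


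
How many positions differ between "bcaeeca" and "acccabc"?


Comparing "bcaeeca" and "acccabc" position by position:
  Position 0: 'b' vs 'a' => DIFFER
  Position 1: 'c' vs 'c' => same
  Position 2: 'a' vs 'c' => DIFFER
  Position 3: 'e' vs 'c' => DIFFER
  Position 4: 'e' vs 'a' => DIFFER
  Position 5: 'c' vs 'b' => DIFFER
  Position 6: 'a' vs 'c' => DIFFER
Positions that differ: 6

6


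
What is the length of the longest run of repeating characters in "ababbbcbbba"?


Input: "ababbbcbbba"
Scanning for longest run:
  Position 1 ('b'): new char, reset run to 1
  Position 2 ('a'): new char, reset run to 1
  Position 3 ('b'): new char, reset run to 1
  Position 4 ('b'): continues run of 'b', length=2
  Position 5 ('b'): continues run of 'b', length=3
  Position 6 ('c'): new char, reset run to 1
  Position 7 ('b'): new char, reset run to 1
  Position 8 ('b'): continues run of 'b', length=2
  Position 9 ('b'): continues run of 'b', length=3
  Position 10 ('a'): new char, reset run to 1
Longest run: 'b' with length 3

3


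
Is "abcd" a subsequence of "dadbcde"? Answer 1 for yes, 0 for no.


Check if "abcd" is a subsequence of "dadbcde"
Greedy scan:
  Position 0 ('d'): no match needed
  Position 1 ('a'): matches sub[0] = 'a'
  Position 2 ('d'): no match needed
  Position 3 ('b'): matches sub[1] = 'b'
  Position 4 ('c'): matches sub[2] = 'c'
  Position 5 ('d'): matches sub[3] = 'd'
  Position 6 ('e'): no match needed
All 4 characters matched => is a subsequence

1


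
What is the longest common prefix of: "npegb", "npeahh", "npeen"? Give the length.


Words: npegb, npeahh, npeen
  Position 0: all 'n' => match
  Position 1: all 'p' => match
  Position 2: all 'e' => match
  Position 3: ('g', 'a', 'e') => mismatch, stop
LCP = "npe" (length 3)

3


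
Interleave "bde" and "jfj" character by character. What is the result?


Interleaving "bde" and "jfj":
  Position 0: 'b' from first, 'j' from second => "bj"
  Position 1: 'd' from first, 'f' from second => "df"
  Position 2: 'e' from first, 'j' from second => "ej"
Result: bjdfej

bjdfej


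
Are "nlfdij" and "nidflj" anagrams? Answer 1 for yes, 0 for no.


Strings: "nlfdij", "nidflj"
Sorted first:  dfijln
Sorted second: dfijln
Sorted forms match => anagrams

1


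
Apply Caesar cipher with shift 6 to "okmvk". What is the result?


Caesar cipher: shift "okmvk" by 6
  'o' (pos 14) + 6 = pos 20 = 'u'
  'k' (pos 10) + 6 = pos 16 = 'q'
  'm' (pos 12) + 6 = pos 18 = 's'
  'v' (pos 21) + 6 = pos 1 = 'b'
  'k' (pos 10) + 6 = pos 16 = 'q'
Result: uqsbq

uqsbq


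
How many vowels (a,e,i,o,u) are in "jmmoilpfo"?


Input: jmmoilpfo
Checking each character:
  'j' at position 0: consonant
  'm' at position 1: consonant
  'm' at position 2: consonant
  'o' at position 3: vowel (running total: 1)
  'i' at position 4: vowel (running total: 2)
  'l' at position 5: consonant
  'p' at position 6: consonant
  'f' at position 7: consonant
  'o' at position 8: vowel (running total: 3)
Total vowels: 3

3


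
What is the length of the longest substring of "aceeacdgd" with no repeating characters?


Input: "aceeacdgd"
Sliding window (track last position of each char):
  Position 0 ('a'): window [0,0] length 1 -- new best
  Position 1 ('c'): window [0,1] length 2 -- new best
  Position 2 ('e'): window [0,2] length 3 -- new best
  Position 3 ('e'): repeat (last at 2), move window start to 3
  Position 3 ('e'): window [3,3] length 1
  Position 4 ('a'): window [3,4] length 2
  Position 5 ('c'): window [3,5] length 3
  Position 6 ('d'): window [3,6] length 4 -- new best
  Position 7 ('g'): window [3,7] length 5 -- new best
  Position 8 ('d'): repeat (last at 6), move window start to 7
  Position 8 ('d'): window [7,8] length 2
Longest substring with no repeats: "eacdg" with length 5

5


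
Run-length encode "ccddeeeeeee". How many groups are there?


Input: ccddeeeeeee
Scanning for consecutive runs:
  Group 1: 'c' x 2 (positions 0-1)
  Group 2: 'd' x 2 (positions 2-3)
  Group 3: 'e' x 7 (positions 4-10)
Total groups: 3

3


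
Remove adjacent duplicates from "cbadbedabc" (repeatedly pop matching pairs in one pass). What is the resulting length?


Input: cbadbedabc
Stack-based adjacent duplicate removal:
  Read 'c': push. Stack: c
  Read 'b': push. Stack: cb
  Read 'a': push. Stack: cba
  Read 'd': push. Stack: cbad
  Read 'b': push. Stack: cbadb
  Read 'e': push. Stack: cbadbe
  Read 'd': push. Stack: cbadbed
  Read 'a': push. Stack: cbadbeda
  Read 'b': push. Stack: cbadbedab
  Read 'c': push. Stack: cbadbedabc
Final stack: "cbadbedabc" (length 10)

10


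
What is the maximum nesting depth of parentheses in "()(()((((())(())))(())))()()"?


Input: "()(()((((())(())))(())))()()"
Tracking depth:
  Position 0 '(': depth becomes 1
  Position 1 ')': depth becomes 0
  Position 2 '(': depth becomes 1
  Position 3 '(': depth becomes 2
  Position 4 ')': depth becomes 1
  Position 5 '(': depth becomes 2
  Position 6 '(': depth becomes 3
  Position 7 '(': depth becomes 4
  Position 8 '(': depth becomes 5
  Position 9 '(': depth becomes 6
  Position 10 ')': depth becomes 5
  Position 11 ')': depth becomes 4
  Position 12 '(': depth becomes 5
  Position 13 '(': depth becomes 6
  Position 14 ')': depth becomes 5
  Position 15 ')': depth becomes 4
  Position 16 ')': depth becomes 3
  Position 17 ')': depth becomes 2
  Position 18 '(': depth becomes 3
  Position 19 '(': depth becomes 4
  Position 20 ')': depth becomes 3
  Position 21 ')': depth becomes 2
  Position 22 ')': depth becomes 1
  Position 23 ')': depth becomes 0
  Position 24 '(': depth becomes 1
  Position 25 ')': depth becomes 0
  Position 26 '(': depth becomes 1
  Position 27 ')': depth becomes 0
Maximum depth reached: 6

6


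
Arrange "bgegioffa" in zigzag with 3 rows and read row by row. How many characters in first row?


Zigzag "bgegioffa" into 3 rows:
Placing characters:
  'b' => row 0
  'g' => row 1
  'e' => row 2
  'g' => row 1
  'i' => row 0
  'o' => row 1
  'f' => row 2
  'f' => row 1
  'a' => row 0
Rows:
  Row 0: "bia"
  Row 1: "ggof"
  Row 2: "ef"
First row length: 3

3


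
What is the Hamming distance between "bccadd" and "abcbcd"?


Comparing "bccadd" and "abcbcd" position by position:
  Position 0: 'b' vs 'a' => differ
  Position 1: 'c' vs 'b' => differ
  Position 2: 'c' vs 'c' => same
  Position 3: 'a' vs 'b' => differ
  Position 4: 'd' vs 'c' => differ
  Position 5: 'd' vs 'd' => same
Total differences (Hamming distance): 4

4


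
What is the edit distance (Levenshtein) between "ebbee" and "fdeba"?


Computing edit distance: "ebbee" -> "fdeba"
DP table:
           f    d    e    b    a
      0    1    2    3    4    5
  e   1    1    2    2    3    4
  b   2    2    2    3    2    3
  b   3    3    3    3    3    3
  e   4    4    4    3    4    4
  e   5    5    5    4    4    5
Edit distance = dp[5][5] = 5

5


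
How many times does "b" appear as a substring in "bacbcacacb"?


Searching for "b" in "bacbcacacb"
Scanning each position:
  Position 0: "b" => MATCH
  Position 1: "a" => no
  Position 2: "c" => no
  Position 3: "b" => MATCH
  Position 4: "c" => no
  Position 5: "a" => no
  Position 6: "c" => no
  Position 7: "a" => no
  Position 8: "c" => no
  Position 9: "b" => MATCH
Total occurrences: 3

3


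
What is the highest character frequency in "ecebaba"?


Input: ecebaba
Character counts:
  'a': 2
  'b': 2
  'c': 1
  'e': 2
Maximum frequency: 2

2


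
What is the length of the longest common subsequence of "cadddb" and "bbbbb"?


LCS of "cadddb" and "bbbbb"
DP table:
           b    b    b    b    b
      0    0    0    0    0    0
  c   0    0    0    0    0    0
  a   0    0    0    0    0    0
  d   0    0    0    0    0    0
  d   0    0    0    0    0    0
  d   0    0    0    0    0    0
  b   0    1    1    1    1    1
LCS length = dp[6][5] = 1

1


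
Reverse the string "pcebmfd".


Input: pcebmfd
Reading characters right to left:
  Position 6: 'd'
  Position 5: 'f'
  Position 4: 'm'
  Position 3: 'b'
  Position 2: 'e'
  Position 1: 'c'
  Position 0: 'p'
Reversed: dfmbecp

dfmbecp


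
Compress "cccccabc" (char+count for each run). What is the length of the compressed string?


Input: cccccabc
Runs:
  'c' x 5 => "c5"
  'a' x 1 => "a1"
  'b' x 1 => "b1"
  'c' x 1 => "c1"
Compressed: "c5a1b1c1"
Compressed length: 8

8


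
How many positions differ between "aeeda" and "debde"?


Comparing "aeeda" and "debde" position by position:
  Position 0: 'a' vs 'd' => DIFFER
  Position 1: 'e' vs 'e' => same
  Position 2: 'e' vs 'b' => DIFFER
  Position 3: 'd' vs 'd' => same
  Position 4: 'a' vs 'e' => DIFFER
Positions that differ: 3

3


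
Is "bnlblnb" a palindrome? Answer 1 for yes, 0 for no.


Input: bnlblnb
Reversed: bnlblnb
  Compare pos 0 ('b') with pos 6 ('b'): match
  Compare pos 1 ('n') with pos 5 ('n'): match
  Compare pos 2 ('l') with pos 4 ('l'): match
Result: palindrome

1


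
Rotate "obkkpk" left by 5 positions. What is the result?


Input: "obkkpk", rotate left by 5
First 5 characters: "obkkp"
Remaining characters: "k"
Concatenate remaining + first: "k" + "obkkp" = "kobkkp"

kobkkp


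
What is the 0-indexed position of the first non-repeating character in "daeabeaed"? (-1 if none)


Input: daeabeaed
Character frequencies:
  'a': 3
  'b': 1
  'd': 2
  'e': 3
Scanning left to right for freq == 1:
  Position 0 ('d'): freq=2, skip
  Position 1 ('a'): freq=3, skip
  Position 2 ('e'): freq=3, skip
  Position 3 ('a'): freq=3, skip
  Position 4 ('b'): unique! => answer = 4

4


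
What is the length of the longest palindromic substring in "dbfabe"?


Input: "dbfabe"
Checking substrings for palindromes:
  No multi-char palindromic substrings found
Longest palindromic substring: "d" with length 1

1


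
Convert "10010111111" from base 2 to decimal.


Input: "10010111111" in base 2
Positional expansion:
  Digit '1' (value 1) x 2^10 = 1024
  Digit '0' (value 0) x 2^9 = 0
  Digit '0' (value 0) x 2^8 = 0
  Digit '1' (value 1) x 2^7 = 128
  Digit '0' (value 0) x 2^6 = 0
  Digit '1' (value 1) x 2^5 = 32
  Digit '1' (value 1) x 2^4 = 16
  Digit '1' (value 1) x 2^3 = 8
  Digit '1' (value 1) x 2^2 = 4
  Digit '1' (value 1) x 2^1 = 2
  Digit '1' (value 1) x 2^0 = 1
Sum = 1215

1215


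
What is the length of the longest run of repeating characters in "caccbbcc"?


Input: "caccbbcc"
Scanning for longest run:
  Position 1 ('a'): new char, reset run to 1
  Position 2 ('c'): new char, reset run to 1
  Position 3 ('c'): continues run of 'c', length=2
  Position 4 ('b'): new char, reset run to 1
  Position 5 ('b'): continues run of 'b', length=2
  Position 6 ('c'): new char, reset run to 1
  Position 7 ('c'): continues run of 'c', length=2
Longest run: 'c' with length 2

2


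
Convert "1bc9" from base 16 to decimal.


Input: "1bc9" in base 16
Positional expansion:
  Digit '1' (value 1) x 16^3 = 4096
  Digit 'b' (value 11) x 16^2 = 2816
  Digit 'c' (value 12) x 16^1 = 192
  Digit '9' (value 9) x 16^0 = 9
Sum = 7113

7113


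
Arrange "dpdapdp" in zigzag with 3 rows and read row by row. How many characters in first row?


Zigzag "dpdapdp" into 3 rows:
Placing characters:
  'd' => row 0
  'p' => row 1
  'd' => row 2
  'a' => row 1
  'p' => row 0
  'd' => row 1
  'p' => row 2
Rows:
  Row 0: "dp"
  Row 1: "pad"
  Row 2: "dp"
First row length: 2

2


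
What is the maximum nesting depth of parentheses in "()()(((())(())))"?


Input: "()()(((())(())))"
Tracking depth:
  Position 0 '(': depth becomes 1
  Position 1 ')': depth becomes 0
  Position 2 '(': depth becomes 1
  Position 3 ')': depth becomes 0
  Position 4 '(': depth becomes 1
  Position 5 '(': depth becomes 2
  Position 6 '(': depth becomes 3
  Position 7 '(': depth becomes 4
  Position 8 ')': depth becomes 3
  Position 9 ')': depth becomes 2
  Position 10 '(': depth becomes 3
  Position 11 '(': depth becomes 4
  Position 12 ')': depth becomes 3
  Position 13 ')': depth becomes 2
  Position 14 ')': depth becomes 1
  Position 15 ')': depth becomes 0
Maximum depth reached: 4

4


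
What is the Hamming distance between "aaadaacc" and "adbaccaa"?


Comparing "aaadaacc" and "adbaccaa" position by position:
  Position 0: 'a' vs 'a' => same
  Position 1: 'a' vs 'd' => differ
  Position 2: 'a' vs 'b' => differ
  Position 3: 'd' vs 'a' => differ
  Position 4: 'a' vs 'c' => differ
  Position 5: 'a' vs 'c' => differ
  Position 6: 'c' vs 'a' => differ
  Position 7: 'c' vs 'a' => differ
Total differences (Hamming distance): 7

7


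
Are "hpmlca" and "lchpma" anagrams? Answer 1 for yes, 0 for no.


Strings: "hpmlca", "lchpma"
Sorted first:  achlmp
Sorted second: achlmp
Sorted forms match => anagrams

1


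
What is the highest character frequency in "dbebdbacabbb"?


Input: dbebdbacabbb
Character counts:
  'a': 2
  'b': 6
  'c': 1
  'd': 2
  'e': 1
Maximum frequency: 6

6


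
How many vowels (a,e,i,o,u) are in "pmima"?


Input: pmima
Checking each character:
  'p' at position 0: consonant
  'm' at position 1: consonant
  'i' at position 2: vowel (running total: 1)
  'm' at position 3: consonant
  'a' at position 4: vowel (running total: 2)
Total vowels: 2

2


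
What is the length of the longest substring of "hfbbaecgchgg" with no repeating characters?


Input: "hfbbaecgchgg"
Sliding window (track last position of each char):
  Position 0 ('h'): window [0,0] length 1 -- new best
  Position 1 ('f'): window [0,1] length 2 -- new best
  Position 2 ('b'): window [0,2] length 3 -- new best
  Position 3 ('b'): repeat (last at 2), move window start to 3
  Position 3 ('b'): window [3,3] length 1
  Position 4 ('a'): window [3,4] length 2
  Position 5 ('e'): window [3,5] length 3
  Position 6 ('c'): window [3,6] length 4 -- new best
  Position 7 ('g'): window [3,7] length 5 -- new best
  Position 8 ('c'): repeat (last at 6), move window start to 7
  Position 8 ('c'): window [7,8] length 2
  Position 9 ('h'): window [7,9] length 3
  Position 10 ('g'): repeat (last at 7), move window start to 8
  Position 10 ('g'): window [8,10] length 3
  Position 11 ('g'): repeat (last at 10), move window start to 11
  Position 11 ('g'): window [11,11] length 1
Longest substring with no repeats: "baecg" with length 5

5


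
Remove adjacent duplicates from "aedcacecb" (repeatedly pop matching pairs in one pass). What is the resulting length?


Input: aedcacecb
Stack-based adjacent duplicate removal:
  Read 'a': push. Stack: a
  Read 'e': push. Stack: ae
  Read 'd': push. Stack: aed
  Read 'c': push. Stack: aedc
  Read 'a': push. Stack: aedca
  Read 'c': push. Stack: aedcac
  Read 'e': push. Stack: aedcace
  Read 'c': push. Stack: aedcacec
  Read 'b': push. Stack: aedcacecb
Final stack: "aedcacecb" (length 9)

9


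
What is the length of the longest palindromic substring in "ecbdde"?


Input: "ecbdde"
Checking substrings for palindromes:
  [3:5] "dd" (len 2) => palindrome
Longest palindromic substring: "dd" with length 2

2


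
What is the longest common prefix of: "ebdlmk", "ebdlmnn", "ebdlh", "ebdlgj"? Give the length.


Words: ebdlmk, ebdlmnn, ebdlh, ebdlgj
  Position 0: all 'e' => match
  Position 1: all 'b' => match
  Position 2: all 'd' => match
  Position 3: all 'l' => match
  Position 4: ('m', 'm', 'h', 'g') => mismatch, stop
LCP = "ebdl" (length 4)

4


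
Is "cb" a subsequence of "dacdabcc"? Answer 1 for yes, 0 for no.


Check if "cb" is a subsequence of "dacdabcc"
Greedy scan:
  Position 0 ('d'): no match needed
  Position 1 ('a'): no match needed
  Position 2 ('c'): matches sub[0] = 'c'
  Position 3 ('d'): no match needed
  Position 4 ('a'): no match needed
  Position 5 ('b'): matches sub[1] = 'b'
  Position 6 ('c'): no match needed
  Position 7 ('c'): no match needed
All 2 characters matched => is a subsequence

1


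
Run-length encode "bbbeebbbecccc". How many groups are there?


Input: bbbeebbbecccc
Scanning for consecutive runs:
  Group 1: 'b' x 3 (positions 0-2)
  Group 2: 'e' x 2 (positions 3-4)
  Group 3: 'b' x 3 (positions 5-7)
  Group 4: 'e' x 1 (positions 8-8)
  Group 5: 'c' x 4 (positions 9-12)
Total groups: 5

5


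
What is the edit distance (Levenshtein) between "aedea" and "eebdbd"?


Computing edit distance: "aedea" -> "eebdbd"
DP table:
           e    e    b    d    b    d
      0    1    2    3    4    5    6
  a   1    1    2    3    4    5    6
  e   2    1    1    2    3    4    5
  d   3    2    2    2    2    3    4
  e   4    3    2    3    3    3    4
  a   5    4    3    3    4    4    4
Edit distance = dp[5][6] = 4

4


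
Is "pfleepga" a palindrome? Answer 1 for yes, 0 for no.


Input: pfleepga
Reversed: agpeelfp
  Compare pos 0 ('p') with pos 7 ('a'): MISMATCH
  Compare pos 1 ('f') with pos 6 ('g'): MISMATCH
  Compare pos 2 ('l') with pos 5 ('p'): MISMATCH
  Compare pos 3 ('e') with pos 4 ('e'): match
Result: not a palindrome

0


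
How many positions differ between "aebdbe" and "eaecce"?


Comparing "aebdbe" and "eaecce" position by position:
  Position 0: 'a' vs 'e' => DIFFER
  Position 1: 'e' vs 'a' => DIFFER
  Position 2: 'b' vs 'e' => DIFFER
  Position 3: 'd' vs 'c' => DIFFER
  Position 4: 'b' vs 'c' => DIFFER
  Position 5: 'e' vs 'e' => same
Positions that differ: 5

5


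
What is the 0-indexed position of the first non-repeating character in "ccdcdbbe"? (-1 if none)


Input: ccdcdbbe
Character frequencies:
  'b': 2
  'c': 3
  'd': 2
  'e': 1
Scanning left to right for freq == 1:
  Position 0 ('c'): freq=3, skip
  Position 1 ('c'): freq=3, skip
  Position 2 ('d'): freq=2, skip
  Position 3 ('c'): freq=3, skip
  Position 4 ('d'): freq=2, skip
  Position 5 ('b'): freq=2, skip
  Position 6 ('b'): freq=2, skip
  Position 7 ('e'): unique! => answer = 7

7


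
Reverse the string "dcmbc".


Input: dcmbc
Reading characters right to left:
  Position 4: 'c'
  Position 3: 'b'
  Position 2: 'm'
  Position 1: 'c'
  Position 0: 'd'
Reversed: cbmcd

cbmcd


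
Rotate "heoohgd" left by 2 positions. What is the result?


Input: "heoohgd", rotate left by 2
First 2 characters: "he"
Remaining characters: "oohgd"
Concatenate remaining + first: "oohgd" + "he" = "oohgdhe"

oohgdhe


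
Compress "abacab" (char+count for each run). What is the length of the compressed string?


Input: abacab
Runs:
  'a' x 1 => "a1"
  'b' x 1 => "b1"
  'a' x 1 => "a1"
  'c' x 1 => "c1"
  'a' x 1 => "a1"
  'b' x 1 => "b1"
Compressed: "a1b1a1c1a1b1"
Compressed length: 12

12


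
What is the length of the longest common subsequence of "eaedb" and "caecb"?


LCS of "eaedb" and "caecb"
DP table:
           c    a    e    c    b
      0    0    0    0    0    0
  e   0    0    0    1    1    1
  a   0    0    1    1    1    1
  e   0    0    1    2    2    2
  d   0    0    1    2    2    2
  b   0    0    1    2    2    3
LCS length = dp[5][5] = 3

3


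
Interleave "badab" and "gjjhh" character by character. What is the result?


Interleaving "badab" and "gjjhh":
  Position 0: 'b' from first, 'g' from second => "bg"
  Position 1: 'a' from first, 'j' from second => "aj"
  Position 2: 'd' from first, 'j' from second => "dj"
  Position 3: 'a' from first, 'h' from second => "ah"
  Position 4: 'b' from first, 'h' from second => "bh"
Result: bgajdjahbh

bgajdjahbh


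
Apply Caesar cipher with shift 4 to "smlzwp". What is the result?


Caesar cipher: shift "smlzwp" by 4
  's' (pos 18) + 4 = pos 22 = 'w'
  'm' (pos 12) + 4 = pos 16 = 'q'
  'l' (pos 11) + 4 = pos 15 = 'p'
  'z' (pos 25) + 4 = pos 3 = 'd'
  'w' (pos 22) + 4 = pos 0 = 'a'
  'p' (pos 15) + 4 = pos 19 = 't'
Result: wqpdat

wqpdat


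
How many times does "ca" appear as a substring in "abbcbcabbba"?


Searching for "ca" in "abbcbcabbba"
Scanning each position:
  Position 0: "ab" => no
  Position 1: "bb" => no
  Position 2: "bc" => no
  Position 3: "cb" => no
  Position 4: "bc" => no
  Position 5: "ca" => MATCH
  Position 6: "ab" => no
  Position 7: "bb" => no
  Position 8: "bb" => no
  Position 9: "ba" => no
Total occurrences: 1

1


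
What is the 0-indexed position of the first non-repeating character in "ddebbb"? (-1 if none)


Input: ddebbb
Character frequencies:
  'b': 3
  'd': 2
  'e': 1
Scanning left to right for freq == 1:
  Position 0 ('d'): freq=2, skip
  Position 1 ('d'): freq=2, skip
  Position 2 ('e'): unique! => answer = 2

2


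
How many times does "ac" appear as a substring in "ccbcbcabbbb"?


Searching for "ac" in "ccbcbcabbbb"
Scanning each position:
  Position 0: "cc" => no
  Position 1: "cb" => no
  Position 2: "bc" => no
  Position 3: "cb" => no
  Position 4: "bc" => no
  Position 5: "ca" => no
  Position 6: "ab" => no
  Position 7: "bb" => no
  Position 8: "bb" => no
  Position 9: "bb" => no
Total occurrences: 0

0


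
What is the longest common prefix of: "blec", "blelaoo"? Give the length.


Words: blec, blelaoo
  Position 0: all 'b' => match
  Position 1: all 'l' => match
  Position 2: all 'e' => match
  Position 3: ('c', 'l') => mismatch, stop
LCP = "ble" (length 3)

3


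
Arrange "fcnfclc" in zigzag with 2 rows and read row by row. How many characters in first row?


Zigzag "fcnfclc" into 2 rows:
Placing characters:
  'f' => row 0
  'c' => row 1
  'n' => row 0
  'f' => row 1
  'c' => row 0
  'l' => row 1
  'c' => row 0
Rows:
  Row 0: "fncc"
  Row 1: "cfl"
First row length: 4

4


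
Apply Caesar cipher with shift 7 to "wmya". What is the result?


Caesar cipher: shift "wmya" by 7
  'w' (pos 22) + 7 = pos 3 = 'd'
  'm' (pos 12) + 7 = pos 19 = 't'
  'y' (pos 24) + 7 = pos 5 = 'f'
  'a' (pos 0) + 7 = pos 7 = 'h'
Result: dtfh

dtfh


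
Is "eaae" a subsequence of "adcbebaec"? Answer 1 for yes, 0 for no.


Check if "eaae" is a subsequence of "adcbebaec"
Greedy scan:
  Position 0 ('a'): no match needed
  Position 1 ('d'): no match needed
  Position 2 ('c'): no match needed
  Position 3 ('b'): no match needed
  Position 4 ('e'): matches sub[0] = 'e'
  Position 5 ('b'): no match needed
  Position 6 ('a'): matches sub[1] = 'a'
  Position 7 ('e'): no match needed
  Position 8 ('c'): no match needed
Only matched 2/4 characters => not a subsequence

0


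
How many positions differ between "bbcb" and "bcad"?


Comparing "bbcb" and "bcad" position by position:
  Position 0: 'b' vs 'b' => same
  Position 1: 'b' vs 'c' => DIFFER
  Position 2: 'c' vs 'a' => DIFFER
  Position 3: 'b' vs 'd' => DIFFER
Positions that differ: 3

3


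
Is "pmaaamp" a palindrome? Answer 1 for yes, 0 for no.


Input: pmaaamp
Reversed: pmaaamp
  Compare pos 0 ('p') with pos 6 ('p'): match
  Compare pos 1 ('m') with pos 5 ('m'): match
  Compare pos 2 ('a') with pos 4 ('a'): match
Result: palindrome

1


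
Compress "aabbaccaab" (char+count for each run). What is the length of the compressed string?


Input: aabbaccaab
Runs:
  'a' x 2 => "a2"
  'b' x 2 => "b2"
  'a' x 1 => "a1"
  'c' x 2 => "c2"
  'a' x 2 => "a2"
  'b' x 1 => "b1"
Compressed: "a2b2a1c2a2b1"
Compressed length: 12

12


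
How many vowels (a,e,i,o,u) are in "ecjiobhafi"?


Input: ecjiobhafi
Checking each character:
  'e' at position 0: vowel (running total: 1)
  'c' at position 1: consonant
  'j' at position 2: consonant
  'i' at position 3: vowel (running total: 2)
  'o' at position 4: vowel (running total: 3)
  'b' at position 5: consonant
  'h' at position 6: consonant
  'a' at position 7: vowel (running total: 4)
  'f' at position 8: consonant
  'i' at position 9: vowel (running total: 5)
Total vowels: 5

5


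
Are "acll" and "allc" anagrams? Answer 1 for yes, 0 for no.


Strings: "acll", "allc"
Sorted first:  acll
Sorted second: acll
Sorted forms match => anagrams

1


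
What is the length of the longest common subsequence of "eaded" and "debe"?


LCS of "eaded" and "debe"
DP table:
           d    e    b    e
      0    0    0    0    0
  e   0    0    1    1    1
  a   0    0    1    1    1
  d   0    1    1    1    1
  e   0    1    2    2    2
  d   0    1    2    2    2
LCS length = dp[5][4] = 2

2


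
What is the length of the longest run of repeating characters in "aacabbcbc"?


Input: "aacabbcbc"
Scanning for longest run:
  Position 1 ('a'): continues run of 'a', length=2
  Position 2 ('c'): new char, reset run to 1
  Position 3 ('a'): new char, reset run to 1
  Position 4 ('b'): new char, reset run to 1
  Position 5 ('b'): continues run of 'b', length=2
  Position 6 ('c'): new char, reset run to 1
  Position 7 ('b'): new char, reset run to 1
  Position 8 ('c'): new char, reset run to 1
Longest run: 'a' with length 2

2


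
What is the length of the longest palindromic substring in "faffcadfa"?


Input: "faffcadfa"
Checking substrings for palindromes:
  [0:3] "faf" (len 3) => palindrome
  [2:4] "ff" (len 2) => palindrome
Longest palindromic substring: "faf" with length 3

3


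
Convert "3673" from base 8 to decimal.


Input: "3673" in base 8
Positional expansion:
  Digit '3' (value 3) x 8^3 = 1536
  Digit '6' (value 6) x 8^2 = 384
  Digit '7' (value 7) x 8^1 = 56
  Digit '3' (value 3) x 8^0 = 3
Sum = 1979

1979


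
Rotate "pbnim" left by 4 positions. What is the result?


Input: "pbnim", rotate left by 4
First 4 characters: "pbni"
Remaining characters: "m"
Concatenate remaining + first: "m" + "pbni" = "mpbni"

mpbni


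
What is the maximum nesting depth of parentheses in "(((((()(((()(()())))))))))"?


Input: "(((((()(((()(()())))))))))"
Tracking depth:
  Position 0 '(': depth becomes 1
  Position 1 '(': depth becomes 2
  Position 2 '(': depth becomes 3
  Position 3 '(': depth becomes 4
  Position 4 '(': depth becomes 5
  Position 5 '(': depth becomes 6
  Position 6 ')': depth becomes 5
  Position 7 '(': depth becomes 6
  Position 8 '(': depth becomes 7
  Position 9 '(': depth becomes 8
  Position 10 '(': depth becomes 9
  Position 11 ')': depth becomes 8
  Position 12 '(': depth becomes 9
  Position 13 '(': depth becomes 10
  Position 14 ')': depth becomes 9
  Position 15 '(': depth becomes 10
  Position 16 ')': depth becomes 9
  Position 17 ')': depth becomes 8
  Position 18 ')': depth becomes 7
  Position 19 ')': depth becomes 6
  Position 20 ')': depth becomes 5
  Position 21 ')': depth becomes 4
  Position 22 ')': depth becomes 3
  Position 23 ')': depth becomes 2
  Position 24 ')': depth becomes 1
  Position 25 ')': depth becomes 0
Maximum depth reached: 10

10


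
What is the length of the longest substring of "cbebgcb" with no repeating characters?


Input: "cbebgcb"
Sliding window (track last position of each char):
  Position 0 ('c'): window [0,0] length 1 -- new best
  Position 1 ('b'): window [0,1] length 2 -- new best
  Position 2 ('e'): window [0,2] length 3 -- new best
  Position 3 ('b'): repeat (last at 1), move window start to 2
  Position 3 ('b'): window [2,3] length 2
  Position 4 ('g'): window [2,4] length 3
  Position 5 ('c'): window [2,5] length 4 -- new best
  Position 6 ('b'): repeat (last at 3), move window start to 4
  Position 6 ('b'): window [4,6] length 3
Longest substring with no repeats: "ebgc" with length 4

4


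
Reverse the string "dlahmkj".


Input: dlahmkj
Reading characters right to left:
  Position 6: 'j'
  Position 5: 'k'
  Position 4: 'm'
  Position 3: 'h'
  Position 2: 'a'
  Position 1: 'l'
  Position 0: 'd'
Reversed: jkmhald

jkmhald


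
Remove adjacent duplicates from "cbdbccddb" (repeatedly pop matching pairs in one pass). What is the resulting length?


Input: cbdbccddb
Stack-based adjacent duplicate removal:
  Read 'c': push. Stack: c
  Read 'b': push. Stack: cb
  Read 'd': push. Stack: cbd
  Read 'b': push. Stack: cbdb
  Read 'c': push. Stack: cbdbc
  Read 'c': matches stack top 'c' => pop. Stack: cbdb
  Read 'd': push. Stack: cbdbd
  Read 'd': matches stack top 'd' => pop. Stack: cbdb
  Read 'b': matches stack top 'b' => pop. Stack: cbd
Final stack: "cbd" (length 3)

3


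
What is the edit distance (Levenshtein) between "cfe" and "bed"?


Computing edit distance: "cfe" -> "bed"
DP table:
           b    e    d
      0    1    2    3
  c   1    1    2    3
  f   2    2    2    3
  e   3    3    2    3
Edit distance = dp[3][3] = 3

3


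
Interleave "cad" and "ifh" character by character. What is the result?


Interleaving "cad" and "ifh":
  Position 0: 'c' from first, 'i' from second => "ci"
  Position 1: 'a' from first, 'f' from second => "af"
  Position 2: 'd' from first, 'h' from second => "dh"
Result: ciafdh

ciafdh
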